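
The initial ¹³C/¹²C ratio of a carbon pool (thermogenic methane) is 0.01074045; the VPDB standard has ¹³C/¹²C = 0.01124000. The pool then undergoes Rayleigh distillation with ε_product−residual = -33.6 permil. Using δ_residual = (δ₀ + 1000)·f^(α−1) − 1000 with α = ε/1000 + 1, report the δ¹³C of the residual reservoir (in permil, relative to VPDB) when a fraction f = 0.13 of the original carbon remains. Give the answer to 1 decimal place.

23.4 permil

δ₀ = (0.01074045/0.01124000 − 1)×1000 = (0.955556 − 1)×1000 = -44.444 permil
α − 1 = ε/1000 = -0.0336
f^(α−1) = 0.13^(-0.0336) = 1.070956
δ_res = (-44.444 + 1000) × 1.070956 − 1000 = 1023.358 − 1000 = 23.36 permil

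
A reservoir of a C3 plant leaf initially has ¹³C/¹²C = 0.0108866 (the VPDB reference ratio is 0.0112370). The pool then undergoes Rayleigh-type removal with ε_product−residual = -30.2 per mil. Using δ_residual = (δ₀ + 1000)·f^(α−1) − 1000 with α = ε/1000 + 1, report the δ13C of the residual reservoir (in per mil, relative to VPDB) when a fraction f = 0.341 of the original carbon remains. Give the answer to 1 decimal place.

0.8 per mil

δ₀ = (0.0108866/0.0112370 − 1)×1000 = (0.968817 − 1)×1000 = -31.183 per mil
α − 1 = ε/1000 = -0.0302
f^(α−1) = 0.341^(-0.0302) = 1.033025
δ_res = (-31.183 + 1000) × 1.033025 − 1000 = 1000.812 − 1000 = 0.81 per mil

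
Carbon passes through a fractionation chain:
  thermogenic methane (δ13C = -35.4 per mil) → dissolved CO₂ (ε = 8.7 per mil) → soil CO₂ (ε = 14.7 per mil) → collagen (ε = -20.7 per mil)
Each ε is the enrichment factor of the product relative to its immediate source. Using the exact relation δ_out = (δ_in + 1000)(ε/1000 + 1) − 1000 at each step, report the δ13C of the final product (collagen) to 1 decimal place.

-33.1 per mil

step 1: δ = (-35.40 + 1000)·(8.7/1000 + 1) − 1000 = -27.01 per mil
step 2: δ = (-27.01 + 1000)·(14.7/1000 + 1) − 1000 = -12.70 per mil
step 3: δ = (-12.70 + 1000)·(-20.7/1000 + 1) − 1000 = -33.14 per mil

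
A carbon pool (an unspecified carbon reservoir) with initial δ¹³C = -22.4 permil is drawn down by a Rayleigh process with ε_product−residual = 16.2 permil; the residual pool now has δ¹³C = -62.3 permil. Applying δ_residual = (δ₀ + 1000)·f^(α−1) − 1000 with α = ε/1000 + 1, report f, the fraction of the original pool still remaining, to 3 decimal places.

α − 1 = ε/1000 = 0.0162
(δ_res + 1000)/(δ₀ + 1000) = (-62.3 + 1000)/(-22.4 + 1000) = 937.7/977.6 = 0.959186
f = 0.959186^(1/0.0162) = exp(ln(0.959186)/0.0162) = exp(-0.04167/0.0162)
f = exp(-2.5723) = 0.0764

0.076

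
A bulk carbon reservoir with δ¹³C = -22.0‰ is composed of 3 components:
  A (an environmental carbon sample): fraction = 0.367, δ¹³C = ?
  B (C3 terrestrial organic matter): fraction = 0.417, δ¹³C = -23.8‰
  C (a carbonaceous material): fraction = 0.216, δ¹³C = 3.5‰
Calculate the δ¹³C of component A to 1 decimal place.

Isotope mass balance: δ_bulk = Σ fᵢ·δᵢ.
-22.0 = 0.367×δ_A + 0.417×(-23.8) + 0.216×(3.5)
0.367·δ_A = -22.0 − (-9.169) = -12.831
δ_A = -12.831 / 0.367 = -34.96‰

-35.0‰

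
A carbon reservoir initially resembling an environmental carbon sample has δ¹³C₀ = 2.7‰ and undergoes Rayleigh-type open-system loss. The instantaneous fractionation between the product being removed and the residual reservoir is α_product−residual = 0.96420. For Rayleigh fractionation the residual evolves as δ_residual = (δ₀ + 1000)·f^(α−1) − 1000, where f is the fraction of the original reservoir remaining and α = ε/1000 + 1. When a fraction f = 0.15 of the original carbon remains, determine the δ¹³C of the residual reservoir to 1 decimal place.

Rayleigh residual: δ_res = (δ₀ + 1000)·f^(α−1) − 1000
α − 1 = -0.03580
f^(α−1) = 0.15^(-0.03580) = 1.070276
δ_res = (2.7 + 1000) × 1.070276 − 1000 = 1073.166 − 1000 = 73.17‰

73.2‰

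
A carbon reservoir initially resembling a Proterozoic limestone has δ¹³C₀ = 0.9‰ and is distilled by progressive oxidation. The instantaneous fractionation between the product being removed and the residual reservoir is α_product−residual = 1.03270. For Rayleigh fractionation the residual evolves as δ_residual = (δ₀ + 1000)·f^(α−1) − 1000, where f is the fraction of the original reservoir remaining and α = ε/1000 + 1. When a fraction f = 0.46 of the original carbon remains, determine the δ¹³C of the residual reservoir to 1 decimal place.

-24.2‰

Rayleigh residual: δ_res = (δ₀ + 1000)·f^(α−1) − 1000
α − 1 = 0.03270
f^(α−1) = 0.46^(0.03270) = 0.974927
δ_res = (0.9 + 1000) × 0.974927 − 1000 = 975.805 − 1000 = -24.20‰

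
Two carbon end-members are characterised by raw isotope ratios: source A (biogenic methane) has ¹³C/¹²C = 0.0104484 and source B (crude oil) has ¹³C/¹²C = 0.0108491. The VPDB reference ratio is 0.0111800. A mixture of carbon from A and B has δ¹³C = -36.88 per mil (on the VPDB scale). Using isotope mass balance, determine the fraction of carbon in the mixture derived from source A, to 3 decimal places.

0.203

δ_A = (0.0104484/0.0111800 − 1)×1000 = (0.934562 − 1)×1000 = -65.438 per mil
δ_B = (0.0108491/0.0111800 − 1)×1000 = (0.970403 − 1)×1000 = -29.597 per mil
f_A = (δ_mix − δ_B)/(δ_A − δ_B) = (-36.88 − (-29.597))/(-65.438 − (-29.597))
f_A = -7.283 / -35.841 = 0.2032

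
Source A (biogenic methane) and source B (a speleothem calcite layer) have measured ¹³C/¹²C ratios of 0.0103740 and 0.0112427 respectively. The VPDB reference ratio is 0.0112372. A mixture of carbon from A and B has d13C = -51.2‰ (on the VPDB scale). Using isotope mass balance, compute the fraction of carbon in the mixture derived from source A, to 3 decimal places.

0.669

δ_A = (0.0103740/0.0112372 − 1)×1000 = (0.923184 − 1)×1000 = -76.816‰
δ_B = (0.0112427/0.0112372 − 1)×1000 = (1.000489 − 1)×1000 = 0.489‰
f_A = (δ_mix − δ_B)/(δ_A − δ_B) = (-51.2 − (0.489))/(-76.816 − (0.489))
f_A = -51.689 / -77.306 = 0.6686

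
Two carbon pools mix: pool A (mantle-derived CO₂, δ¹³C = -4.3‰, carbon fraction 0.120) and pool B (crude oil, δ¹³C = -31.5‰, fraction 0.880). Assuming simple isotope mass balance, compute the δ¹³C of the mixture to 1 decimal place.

δ_mix = f_A·δ_A + f_B·δ_B
δ_mix = 0.120 × (-4.3) + 0.880 × (-31.5)
δ_mix = -0.52 + -27.72 = -28.24‰

-28.2‰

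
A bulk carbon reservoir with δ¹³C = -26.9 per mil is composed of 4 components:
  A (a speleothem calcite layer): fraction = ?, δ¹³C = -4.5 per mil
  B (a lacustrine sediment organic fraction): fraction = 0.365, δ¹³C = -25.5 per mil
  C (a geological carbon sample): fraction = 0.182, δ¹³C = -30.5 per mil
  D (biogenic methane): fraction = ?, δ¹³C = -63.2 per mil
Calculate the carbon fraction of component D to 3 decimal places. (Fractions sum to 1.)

0.170

Let f_D and f_A be the unknown fractions; fractions sum to 1 so f_D + f_A = 0.453.
Mass balance: Σ fᵢ·δᵢ = δ_bulk ⇒ f_D·(-63.2) + f_A·(-4.5) = -26.9 − (-14.858) = -12.041
Substitute f_A = 0.453 − f_D:
f_D·(-63.2 − -4.5) = -12.041 − 0.453×(-4.5) = -10.003
f_D = -10.003 / -58.7 = 0.1704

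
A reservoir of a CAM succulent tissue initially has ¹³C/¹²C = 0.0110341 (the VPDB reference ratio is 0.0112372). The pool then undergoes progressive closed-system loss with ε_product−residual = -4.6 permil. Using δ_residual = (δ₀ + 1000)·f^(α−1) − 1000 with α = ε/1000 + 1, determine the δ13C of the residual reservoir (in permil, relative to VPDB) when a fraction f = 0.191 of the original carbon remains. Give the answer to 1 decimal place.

δ₀ = (0.0110341/0.0112372 − 1)×1000 = (0.981926 − 1)×1000 = -18.074 permil
α − 1 = ε/1000 = -0.0046
f^(α−1) = 0.191^(-0.0046) = 1.007644
δ_res = (-18.074 + 1000) × 1.007644 − 1000 = 989.432 − 1000 = -10.57 permil

-10.6 permil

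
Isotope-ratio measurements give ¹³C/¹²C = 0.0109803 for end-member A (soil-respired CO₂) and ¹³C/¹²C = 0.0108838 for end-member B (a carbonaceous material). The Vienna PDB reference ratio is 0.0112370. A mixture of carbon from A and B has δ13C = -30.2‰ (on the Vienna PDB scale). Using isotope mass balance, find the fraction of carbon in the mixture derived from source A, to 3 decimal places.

δ_A = (0.0109803/0.0112370 − 1)×1000 = (0.977156 − 1)×1000 = -22.844‰
δ_B = (0.0108838/0.0112370 − 1)×1000 = (0.968568 − 1)×1000 = -31.432‰
f_A = (δ_mix − δ_B)/(δ_A − δ_B) = (-30.2 − (-31.432))/(-22.844 − (-31.432))
f_A = 1.232 / 8.588 = 0.1434

0.143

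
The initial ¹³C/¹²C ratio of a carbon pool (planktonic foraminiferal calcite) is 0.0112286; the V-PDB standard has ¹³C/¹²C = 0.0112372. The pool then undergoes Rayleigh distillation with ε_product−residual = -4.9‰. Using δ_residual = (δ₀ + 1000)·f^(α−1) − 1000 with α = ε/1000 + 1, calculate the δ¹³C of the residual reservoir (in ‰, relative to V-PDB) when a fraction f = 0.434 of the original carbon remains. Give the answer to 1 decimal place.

δ₀ = (0.0112286/0.0112372 − 1)×1000 = (0.999235 − 1)×1000 = -0.765‰
α − 1 = ε/1000 = -0.0049
f^(α−1) = 0.434^(-0.0049) = 1.004098
δ_res = (-0.765 + 1000) × 1.004098 − 1000 = 1003.330 − 1000 = 3.33‰

3.3‰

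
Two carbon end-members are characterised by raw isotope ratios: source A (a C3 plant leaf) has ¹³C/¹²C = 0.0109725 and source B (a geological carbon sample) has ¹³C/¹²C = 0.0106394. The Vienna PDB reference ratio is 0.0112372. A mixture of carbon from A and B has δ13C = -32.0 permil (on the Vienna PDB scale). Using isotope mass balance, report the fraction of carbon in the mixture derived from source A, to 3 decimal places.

δ_A = (0.0109725/0.0112372 − 1)×1000 = (0.976444 − 1)×1000 = -23.556 permil
δ_B = (0.0106394/0.0112372 − 1)×1000 = (0.946802 − 1)×1000 = -53.198 permil
f_A = (δ_mix − δ_B)/(δ_A − δ_B) = (-32.0 − (-53.198))/(-23.556 − (-53.198))
f_A = 21.198 / 29.643 = 0.7151

0.715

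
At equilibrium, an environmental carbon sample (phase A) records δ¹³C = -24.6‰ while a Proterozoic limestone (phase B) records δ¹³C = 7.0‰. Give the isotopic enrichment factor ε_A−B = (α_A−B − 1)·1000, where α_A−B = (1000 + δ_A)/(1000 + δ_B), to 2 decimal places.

α_A−B = (1000 + -24.6) / (1000 + 7.0) = 975.4 / 1007.0 = 0.968620
ε_A−B = (0.968620 − 1) × 1000 = -31.380‰
(The approximation ε ≈ δ_A − δ_B would give -31.6‰.)

-31.38‰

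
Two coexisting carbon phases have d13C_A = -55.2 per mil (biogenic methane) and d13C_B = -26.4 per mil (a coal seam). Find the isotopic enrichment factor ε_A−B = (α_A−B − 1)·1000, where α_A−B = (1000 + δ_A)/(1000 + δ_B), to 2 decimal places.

-29.58 per mil

α_A−B = (1000 + -55.2) / (1000 + -26.4) = 944.8 / 973.6 = 0.970419
ε_A−B = (0.970419 − 1) × 1000 = -29.581 per mil
(The approximation ε ≈ δ_A − δ_B would give -28.8 per mil.)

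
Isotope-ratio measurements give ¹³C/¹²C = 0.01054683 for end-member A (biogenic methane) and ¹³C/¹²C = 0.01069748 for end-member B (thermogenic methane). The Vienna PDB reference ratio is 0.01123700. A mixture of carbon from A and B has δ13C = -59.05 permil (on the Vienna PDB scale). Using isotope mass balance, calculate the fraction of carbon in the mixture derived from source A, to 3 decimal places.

0.823

δ_A = (0.01054683/0.01123700 − 1)×1000 = (0.938581 − 1)×1000 = -61.419 permil
δ_B = (0.01069748/0.01123700 − 1)×1000 = (0.951987 − 1)×1000 = -48.013 permil
f_A = (δ_mix − δ_B)/(δ_A − δ_B) = (-59.05 − (-48.013))/(-61.419 − (-48.013))
f_A = -11.037 / -13.407 = 0.8233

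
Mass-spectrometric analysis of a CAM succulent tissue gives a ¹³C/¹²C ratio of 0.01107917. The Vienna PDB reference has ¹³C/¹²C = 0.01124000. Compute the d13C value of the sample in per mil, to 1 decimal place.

d13C = (R_sample / R_standard − 1) × 1000
R_sample / R_standard = 0.01107917 / 0.01124000 = 0.985691
d13C = (0.985691 − 1) × 1000 = -14.31 per mil

-14.3 per mil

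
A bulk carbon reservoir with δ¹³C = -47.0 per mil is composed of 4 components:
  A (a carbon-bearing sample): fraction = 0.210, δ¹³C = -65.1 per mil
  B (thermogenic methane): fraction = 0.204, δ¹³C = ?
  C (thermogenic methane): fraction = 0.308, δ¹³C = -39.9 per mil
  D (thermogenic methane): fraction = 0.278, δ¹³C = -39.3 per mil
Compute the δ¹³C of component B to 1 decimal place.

-49.6 per mil

Isotope mass balance: δ_bulk = Σ fᵢ·δᵢ.
-47.0 = 0.210×(-65.1) + 0.204×δ_B + 0.308×(-39.9) + 0.278×(-39.3)
0.204·δ_B = -47.0 − (-36.886) = -10.114
δ_B = -10.114 / 0.204 = -49.58 per mil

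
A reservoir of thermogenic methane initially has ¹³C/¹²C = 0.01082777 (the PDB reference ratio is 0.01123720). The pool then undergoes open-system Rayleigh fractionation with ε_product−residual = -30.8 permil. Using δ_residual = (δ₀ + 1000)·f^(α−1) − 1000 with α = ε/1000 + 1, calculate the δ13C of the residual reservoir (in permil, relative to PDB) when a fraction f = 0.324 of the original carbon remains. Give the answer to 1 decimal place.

-2.4 permil

δ₀ = (0.01082777/0.01123720 − 1)×1000 = (0.963565 − 1)×1000 = -36.435 permil
α − 1 = ε/1000 = -0.0308
f^(α−1) = 0.324^(-0.0308) = 1.035321
δ_res = (-36.435 + 1000) × 1.035321 − 1000 = 997.599 − 1000 = -2.40 permil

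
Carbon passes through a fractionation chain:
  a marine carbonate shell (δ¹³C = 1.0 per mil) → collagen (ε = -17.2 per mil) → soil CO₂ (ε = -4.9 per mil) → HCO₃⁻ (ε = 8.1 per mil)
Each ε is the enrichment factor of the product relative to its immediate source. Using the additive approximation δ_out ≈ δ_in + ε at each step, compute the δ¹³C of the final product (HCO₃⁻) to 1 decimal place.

step 1: δ ≈ 1.0 + (-17.2) = -16.2 per mil
step 2: δ ≈ -16.2 + (-4.9) = -21.1 per mil
step 3: δ ≈ -21.1 + (8.1) = -13.0 per mil

-13.0 per mil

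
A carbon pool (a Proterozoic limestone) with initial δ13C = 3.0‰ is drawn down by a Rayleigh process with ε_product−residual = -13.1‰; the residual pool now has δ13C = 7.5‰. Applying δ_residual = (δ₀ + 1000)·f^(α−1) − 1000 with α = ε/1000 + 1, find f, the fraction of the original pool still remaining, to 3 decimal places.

0.711

α − 1 = ε/1000 = -0.0131
(δ_res + 1000)/(δ₀ + 1000) = (7.5 + 1000)/(3.0 + 1000) = 1007.5/1003.0 = 1.004487
f = 1.004487^(1/-0.0131) = exp(ln(1.004487)/-0.0131) = exp(0.00448/-0.0131)
f = exp(-0.3417) = 0.7105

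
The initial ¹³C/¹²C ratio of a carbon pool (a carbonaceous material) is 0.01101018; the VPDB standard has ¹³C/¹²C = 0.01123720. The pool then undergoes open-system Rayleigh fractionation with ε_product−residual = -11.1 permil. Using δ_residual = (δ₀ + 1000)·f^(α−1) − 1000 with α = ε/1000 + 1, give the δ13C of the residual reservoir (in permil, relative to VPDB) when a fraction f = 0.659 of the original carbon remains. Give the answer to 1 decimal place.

-15.7 permil

δ₀ = (0.01101018/0.01123720 − 1)×1000 = (0.979797 − 1)×1000 = -20.203 permil
α − 1 = ε/1000 = -0.0111
f^(α−1) = 0.659^(-0.0111) = 1.004640
δ_res = (-20.203 + 1000) × 1.004640 − 1000 = 984.344 − 1000 = -15.66 permil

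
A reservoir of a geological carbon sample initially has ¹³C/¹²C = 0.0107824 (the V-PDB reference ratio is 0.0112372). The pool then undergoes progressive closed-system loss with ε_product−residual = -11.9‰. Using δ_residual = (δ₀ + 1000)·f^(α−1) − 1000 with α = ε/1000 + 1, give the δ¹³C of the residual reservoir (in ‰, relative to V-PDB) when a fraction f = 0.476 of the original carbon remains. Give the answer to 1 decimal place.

-32.0‰

δ₀ = (0.0107824/0.0112372 − 1)×1000 = (0.959527 − 1)×1000 = -40.473‰
α − 1 = ε/1000 = -0.0119
f^(α−1) = 0.476^(-0.0119) = 1.008873
δ_res = (-40.473 + 1000) × 1.008873 − 1000 = 968.041 − 1000 = -31.96‰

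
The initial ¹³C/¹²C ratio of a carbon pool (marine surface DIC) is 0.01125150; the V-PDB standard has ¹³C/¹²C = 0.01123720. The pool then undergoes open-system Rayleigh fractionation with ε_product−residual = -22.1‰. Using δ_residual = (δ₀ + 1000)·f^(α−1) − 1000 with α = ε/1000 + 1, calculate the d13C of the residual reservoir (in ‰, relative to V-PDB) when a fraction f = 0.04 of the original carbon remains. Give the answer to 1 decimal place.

δ₀ = (0.01125150/0.01123720 − 1)×1000 = (1.001273 − 1)×1000 = 1.273‰
α − 1 = ε/1000 = -0.0221
f^(α−1) = 0.04^(-0.0221) = 1.073728
δ_res = (1.273 + 1000) × 1.073728 − 1000 = 1075.095 − 1000 = 75.09‰

75.1‰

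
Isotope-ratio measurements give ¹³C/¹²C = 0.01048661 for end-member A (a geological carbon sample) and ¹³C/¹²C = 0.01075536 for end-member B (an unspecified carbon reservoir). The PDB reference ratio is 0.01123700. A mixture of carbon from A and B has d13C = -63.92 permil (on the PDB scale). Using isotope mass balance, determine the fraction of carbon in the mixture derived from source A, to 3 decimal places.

0.880

δ_A = (0.01048661/0.01123700 − 1)×1000 = (0.933222 − 1)×1000 = -66.778 permil
δ_B = (0.01075536/0.01123700 − 1)×1000 = (0.957138 − 1)×1000 = -42.862 permil
f_A = (δ_mix − δ_B)/(δ_A − δ_B) = (-63.92 − (-42.862))/(-66.778 − (-42.862))
f_A = -21.058 / -23.917 = 0.8805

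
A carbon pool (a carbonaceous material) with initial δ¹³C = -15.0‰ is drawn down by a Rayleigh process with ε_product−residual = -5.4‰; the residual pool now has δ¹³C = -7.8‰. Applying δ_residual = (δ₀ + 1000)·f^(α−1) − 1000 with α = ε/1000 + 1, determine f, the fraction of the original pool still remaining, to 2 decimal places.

0.26

α − 1 = ε/1000 = -0.0054
(δ_res + 1000)/(δ₀ + 1000) = (-7.8 + 1000)/(-15.0 + 1000) = 992.2/985.0 = 1.007310
f = 1.007310^(1/-0.0054) = exp(ln(1.007310)/-0.0054) = exp(0.00728/-0.0054)
f = exp(-1.3487) = 0.2596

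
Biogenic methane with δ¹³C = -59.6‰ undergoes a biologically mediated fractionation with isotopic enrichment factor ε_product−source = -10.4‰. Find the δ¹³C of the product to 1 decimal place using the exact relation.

Exactly, δ_product = (δ_source + 1000)·(ε/1000 + 1) − 1000.
δ_product = (-59.6 + 1000) × (-10.4/1000 + 1) − 1000
δ_product = -69.38‰

-69.4‰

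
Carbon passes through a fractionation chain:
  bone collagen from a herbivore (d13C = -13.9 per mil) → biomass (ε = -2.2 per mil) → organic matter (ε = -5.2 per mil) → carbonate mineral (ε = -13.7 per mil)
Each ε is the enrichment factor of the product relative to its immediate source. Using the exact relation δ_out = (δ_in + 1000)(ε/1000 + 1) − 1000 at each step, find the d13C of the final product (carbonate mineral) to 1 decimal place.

step 1: δ = (-13.90 + 1000)·(-2.2/1000 + 1) − 1000 = -16.07 per mil
step 2: δ = (-16.07 + 1000)·(-5.2/1000 + 1) − 1000 = -21.19 per mil
step 3: δ = (-21.19 + 1000)·(-13.7/1000 + 1) − 1000 = -34.60 per mil

-34.6 per mil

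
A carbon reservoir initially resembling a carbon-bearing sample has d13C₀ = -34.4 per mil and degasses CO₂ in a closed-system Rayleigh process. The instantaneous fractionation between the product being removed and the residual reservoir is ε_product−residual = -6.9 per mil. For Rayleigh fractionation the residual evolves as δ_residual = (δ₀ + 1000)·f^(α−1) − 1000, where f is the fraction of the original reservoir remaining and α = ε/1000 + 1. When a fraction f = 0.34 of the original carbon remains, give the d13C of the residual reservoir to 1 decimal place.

-27.2 per mil

Rayleigh residual: δ_res = (δ₀ + 1000)·f^(α−1) − 1000
α = ε/1000 + 1 = 0.99310, so α − 1 = -0.00690
f^(α−1) = 0.34^(-0.00690) = 1.007472
δ_res = (-34.4 + 1000) × 1.007472 − 1000 = 972.815 − 1000 = -27.19 per mil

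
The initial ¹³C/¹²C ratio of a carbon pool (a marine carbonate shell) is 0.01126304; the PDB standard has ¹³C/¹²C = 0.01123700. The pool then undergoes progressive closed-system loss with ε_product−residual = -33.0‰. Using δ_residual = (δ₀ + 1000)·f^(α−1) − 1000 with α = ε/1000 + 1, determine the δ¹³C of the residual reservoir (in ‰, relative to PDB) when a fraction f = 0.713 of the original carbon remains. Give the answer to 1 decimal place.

δ₀ = (0.01126304/0.01123700 − 1)×1000 = (1.002317 − 1)×1000 = 2.317‰
α − 1 = ε/1000 = -0.0330
f^(α−1) = 0.713^(-0.0330) = 1.011226
δ_res = (2.317 + 1000) × 1.011226 − 1000 = 1013.569 − 1000 = 13.57‰

13.6‰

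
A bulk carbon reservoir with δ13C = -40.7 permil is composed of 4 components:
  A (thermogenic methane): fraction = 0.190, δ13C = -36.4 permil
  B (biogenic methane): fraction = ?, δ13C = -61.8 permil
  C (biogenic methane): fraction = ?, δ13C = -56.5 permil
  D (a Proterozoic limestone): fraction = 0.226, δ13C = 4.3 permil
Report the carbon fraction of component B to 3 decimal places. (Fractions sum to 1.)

Let f_B and f_C be the unknown fractions; fractions sum to 1 so f_B + f_C = 0.584.
Mass balance: Σ fᵢ·δᵢ = δ_bulk ⇒ f_B·(-61.8) + f_C·(-56.5) = -40.7 − (-5.944) = -34.756
Substitute f_C = 0.584 − f_B:
f_B·(-61.8 − -56.5) = -34.756 − 0.584×(-56.5) = -1.760
f_B = -1.760 / -5.3 = 0.3320

0.332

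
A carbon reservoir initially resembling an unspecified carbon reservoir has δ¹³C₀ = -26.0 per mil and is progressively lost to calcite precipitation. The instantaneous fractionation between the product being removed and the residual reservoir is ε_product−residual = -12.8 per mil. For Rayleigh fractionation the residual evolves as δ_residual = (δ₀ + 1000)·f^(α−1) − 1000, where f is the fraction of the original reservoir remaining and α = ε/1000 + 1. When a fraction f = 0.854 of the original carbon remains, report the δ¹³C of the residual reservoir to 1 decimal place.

Rayleigh residual: δ_res = (δ₀ + 1000)·f^(α−1) − 1000
α = ε/1000 + 1 = 0.98720, so α − 1 = -0.01280
f^(α−1) = 0.854^(-0.01280) = 1.002022
δ_res = (-26.0 + 1000) × 1.002022 − 1000 = 975.970 − 1000 = -24.03 per mil

-24.0 per mil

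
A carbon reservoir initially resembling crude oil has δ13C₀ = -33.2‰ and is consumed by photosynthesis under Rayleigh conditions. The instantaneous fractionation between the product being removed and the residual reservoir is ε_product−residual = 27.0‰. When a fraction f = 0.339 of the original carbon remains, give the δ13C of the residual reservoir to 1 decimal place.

-61.0‰

Rayleigh residual: δ_res = (δ₀ + 1000)·f^(α−1) − 1000
α = ε/1000 + 1 = 1.02700, so α − 1 = 0.02700
f^(α−1) = 0.339^(0.02700) = 0.971215
δ_res = (-33.2 + 1000) × 0.971215 − 1000 = 938.971 − 1000 = -61.03‰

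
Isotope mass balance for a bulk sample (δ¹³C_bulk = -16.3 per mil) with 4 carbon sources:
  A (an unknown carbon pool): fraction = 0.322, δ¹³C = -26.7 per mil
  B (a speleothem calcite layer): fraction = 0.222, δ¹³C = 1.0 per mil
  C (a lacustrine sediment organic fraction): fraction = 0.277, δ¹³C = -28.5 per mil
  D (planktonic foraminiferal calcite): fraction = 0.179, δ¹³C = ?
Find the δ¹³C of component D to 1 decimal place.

-0.2 per mil

Isotope mass balance: δ_bulk = Σ fᵢ·δᵢ.
-16.3 = 0.322×(-26.7) + 0.222×(1.0) + 0.277×(-28.5) + 0.179×δ_D
0.179·δ_D = -16.3 − (-16.270) = -0.030
δ_D = -0.030 / 0.179 = -0.17 per mil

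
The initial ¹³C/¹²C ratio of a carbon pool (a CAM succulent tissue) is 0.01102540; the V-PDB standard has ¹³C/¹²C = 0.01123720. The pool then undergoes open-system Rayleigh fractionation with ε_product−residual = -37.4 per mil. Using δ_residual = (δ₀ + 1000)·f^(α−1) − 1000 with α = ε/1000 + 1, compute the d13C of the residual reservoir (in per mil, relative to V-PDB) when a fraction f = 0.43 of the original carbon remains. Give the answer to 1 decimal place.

δ₀ = (0.01102540/0.01123720 − 1)×1000 = (0.981152 − 1)×1000 = -18.848 per mil
α − 1 = ε/1000 = -0.0374
f^(α−1) = 0.43^(-0.0374) = 1.032068
δ_res = (-18.848 + 1000) × 1.032068 − 1000 = 1012.615 − 1000 = 12.62 per mil

12.6 per mil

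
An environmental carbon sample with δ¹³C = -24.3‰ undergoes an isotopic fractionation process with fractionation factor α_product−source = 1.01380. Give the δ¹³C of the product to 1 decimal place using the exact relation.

-10.8‰

δ_product = (δ_source + 1000)·α − 1000
δ_product = (-24.3 + 1000) × 1.01380 − 1000
δ_product = 989.165 − 1000 = -10.84‰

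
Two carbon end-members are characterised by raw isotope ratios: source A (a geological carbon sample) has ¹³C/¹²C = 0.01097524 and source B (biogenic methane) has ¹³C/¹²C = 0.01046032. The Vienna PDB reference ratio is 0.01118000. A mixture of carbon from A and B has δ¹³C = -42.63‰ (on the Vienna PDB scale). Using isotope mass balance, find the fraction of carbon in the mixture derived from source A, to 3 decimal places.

0.472

δ_A = (0.01097524/0.01118000 − 1)×1000 = (0.981685 − 1)×1000 = -18.315‰
δ_B = (0.01046032/0.01118000 − 1)×1000 = (0.935628 − 1)×1000 = -64.372‰
f_A = (δ_mix − δ_B)/(δ_A − δ_B) = (-42.63 − (-64.372))/(-18.315 − (-64.372))
f_A = 21.742 / 46.057 = 0.4721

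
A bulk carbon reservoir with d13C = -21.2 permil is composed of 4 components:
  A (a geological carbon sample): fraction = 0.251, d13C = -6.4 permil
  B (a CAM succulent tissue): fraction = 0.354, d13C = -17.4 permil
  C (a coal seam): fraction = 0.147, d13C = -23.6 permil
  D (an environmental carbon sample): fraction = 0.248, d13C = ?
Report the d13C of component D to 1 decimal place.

Isotope mass balance: δ_bulk = Σ fᵢ·δᵢ.
-21.2 = 0.251×(-6.4) + 0.354×(-17.4) + 0.147×(-23.6) + 0.248×δ_D
0.248·δ_D = -21.2 − (-11.235) = -9.965
δ_D = -9.965 / 0.248 = -40.18 permil

-40.2 permil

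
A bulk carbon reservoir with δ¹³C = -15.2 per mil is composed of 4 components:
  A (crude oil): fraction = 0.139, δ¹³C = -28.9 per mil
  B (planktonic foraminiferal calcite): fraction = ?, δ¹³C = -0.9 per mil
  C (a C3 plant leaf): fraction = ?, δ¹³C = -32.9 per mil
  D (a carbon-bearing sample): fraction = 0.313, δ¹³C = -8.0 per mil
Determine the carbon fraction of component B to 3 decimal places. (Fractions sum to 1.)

Let f_B and f_C be the unknown fractions; fractions sum to 1 so f_B + f_C = 0.548.
Mass balance: Σ fᵢ·δᵢ = δ_bulk ⇒ f_B·(-0.9) + f_C·(-32.9) = -15.2 − (-6.521) = -8.679
Substitute f_C = 0.548 − f_B:
f_B·(-0.9 − -32.9) = -8.679 − 0.548×(-32.9) = 9.350
f_B = 9.350 / 32.0 = 0.2922

0.292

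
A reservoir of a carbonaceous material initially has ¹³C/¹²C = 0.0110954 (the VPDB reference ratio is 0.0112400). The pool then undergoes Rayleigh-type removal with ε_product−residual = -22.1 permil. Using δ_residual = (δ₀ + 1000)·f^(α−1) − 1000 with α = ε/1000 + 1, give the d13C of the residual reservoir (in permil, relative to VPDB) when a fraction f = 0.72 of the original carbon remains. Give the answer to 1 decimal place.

-5.7 permil

δ₀ = (0.0110954/0.0112400 − 1)×1000 = (0.987135 − 1)×1000 = -12.865 permil
α − 1 = ε/1000 = -0.0221
f^(α−1) = 0.72^(-0.0221) = 1.007286
δ_res = (-12.865 + 1000) × 1.007286 − 1000 = 994.328 − 1000 = -5.67 permil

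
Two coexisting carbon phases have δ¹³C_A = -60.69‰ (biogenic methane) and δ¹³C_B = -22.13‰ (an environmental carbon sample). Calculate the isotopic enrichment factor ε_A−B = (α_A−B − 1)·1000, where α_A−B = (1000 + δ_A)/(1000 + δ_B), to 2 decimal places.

α_A−B = (1000 + -60.69) / (1000 + -22.13) = 939.31 / 977.87 = 0.960567
ε_A−B = (0.960567 − 1) × 1000 = -39.433‰
(The approximation ε ≈ δ_A − δ_B would give -38.56‰.)

-39.43‰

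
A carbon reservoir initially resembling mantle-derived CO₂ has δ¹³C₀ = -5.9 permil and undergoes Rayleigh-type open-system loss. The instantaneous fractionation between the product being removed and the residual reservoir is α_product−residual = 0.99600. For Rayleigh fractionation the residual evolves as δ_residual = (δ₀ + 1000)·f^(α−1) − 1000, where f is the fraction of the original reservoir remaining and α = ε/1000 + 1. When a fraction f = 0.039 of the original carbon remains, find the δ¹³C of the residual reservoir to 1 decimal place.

Rayleigh residual: δ_res = (δ₀ + 1000)·f^(α−1) − 1000
α − 1 = -0.00400
f^(α−1) = 0.039^(-0.00400) = 1.013061
δ_res = (-5.9 + 1000) × 1.013061 − 1000 = 1007.084 − 1000 = 7.08 permil

7.1 permil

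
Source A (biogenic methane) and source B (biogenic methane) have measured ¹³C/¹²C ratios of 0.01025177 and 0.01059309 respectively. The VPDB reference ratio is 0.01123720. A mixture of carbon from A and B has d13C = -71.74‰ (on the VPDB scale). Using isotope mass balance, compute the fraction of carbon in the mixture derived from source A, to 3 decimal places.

δ_A = (0.01025177/0.01123720 − 1)×1000 = (0.912306 − 1)×1000 = -87.694‰
δ_B = (0.01059309/0.01123720 − 1)×1000 = (0.942681 − 1)×1000 = -57.319‰
f_A = (δ_mix − δ_B)/(δ_A − δ_B) = (-71.74 − (-57.319))/(-87.694 − (-57.319))
f_A = -14.421 / -30.374 = 0.4748

0.475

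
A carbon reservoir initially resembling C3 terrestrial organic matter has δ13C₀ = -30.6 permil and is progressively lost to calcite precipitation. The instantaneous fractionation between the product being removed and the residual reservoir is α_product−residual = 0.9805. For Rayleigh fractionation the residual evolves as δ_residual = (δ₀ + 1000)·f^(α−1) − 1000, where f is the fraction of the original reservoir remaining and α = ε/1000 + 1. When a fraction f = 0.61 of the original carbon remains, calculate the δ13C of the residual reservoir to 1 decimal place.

Rayleigh residual: δ_res = (δ₀ + 1000)·f^(α−1) − 1000
α − 1 = -0.01950
f^(α−1) = 0.61^(-0.01950) = 1.009685
δ_res = (-30.6 + 1000) × 1.009685 − 1000 = 978.789 − 1000 = -21.21 permil

-21.2 permil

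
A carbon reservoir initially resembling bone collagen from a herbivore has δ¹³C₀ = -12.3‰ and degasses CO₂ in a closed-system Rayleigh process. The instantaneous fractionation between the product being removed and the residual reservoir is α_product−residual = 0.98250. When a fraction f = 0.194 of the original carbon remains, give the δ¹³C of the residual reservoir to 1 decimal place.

16.5‰

Rayleigh residual: δ_res = (δ₀ + 1000)·f^(α−1) − 1000
α − 1 = -0.01750
f^(α−1) = 0.194^(-0.01750) = 1.029114
δ_res = (-12.3 + 1000) × 1.029114 − 1000 = 1016.456 − 1000 = 16.46‰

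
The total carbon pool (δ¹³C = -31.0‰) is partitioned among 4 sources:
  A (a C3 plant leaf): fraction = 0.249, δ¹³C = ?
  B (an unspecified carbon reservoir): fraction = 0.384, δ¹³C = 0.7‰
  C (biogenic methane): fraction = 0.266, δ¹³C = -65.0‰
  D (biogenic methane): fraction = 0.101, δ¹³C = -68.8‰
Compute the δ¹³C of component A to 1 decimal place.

Isotope mass balance: δ_bulk = Σ fᵢ·δᵢ.
-31.0 = 0.249×δ_A + 0.384×(0.7) + 0.266×(-65.0) + 0.101×(-68.8)
0.249·δ_A = -31.0 − (-23.970) = -7.030
δ_A = -7.030 / 0.249 = -28.23‰

-28.2‰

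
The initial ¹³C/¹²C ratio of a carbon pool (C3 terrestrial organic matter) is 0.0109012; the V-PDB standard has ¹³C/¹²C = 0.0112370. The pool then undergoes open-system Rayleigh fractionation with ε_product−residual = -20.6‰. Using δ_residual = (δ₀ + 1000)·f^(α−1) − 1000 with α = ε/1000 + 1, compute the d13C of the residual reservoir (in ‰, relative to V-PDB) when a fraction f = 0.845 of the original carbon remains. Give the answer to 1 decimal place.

δ₀ = (0.0109012/0.0112370 − 1)×1000 = (0.970117 − 1)×1000 = -29.883‰
α − 1 = ε/1000 = -0.0206
f^(α−1) = 0.845^(-0.0206) = 1.003475
δ_res = (-29.883 + 1000) × 1.003475 − 1000 = 973.488 − 1000 = -26.51‰

-26.5‰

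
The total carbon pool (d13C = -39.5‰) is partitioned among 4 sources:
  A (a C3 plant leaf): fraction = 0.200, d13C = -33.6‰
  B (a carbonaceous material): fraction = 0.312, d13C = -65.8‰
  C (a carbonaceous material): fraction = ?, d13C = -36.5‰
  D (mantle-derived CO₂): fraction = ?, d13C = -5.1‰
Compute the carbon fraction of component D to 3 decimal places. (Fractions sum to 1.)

0.177

Let f_D and f_C be the unknown fractions; fractions sum to 1 so f_D + f_C = 0.488.
Mass balance: Σ fᵢ·δᵢ = δ_bulk ⇒ f_D·(-5.1) + f_C·(-36.5) = -39.5 − (-27.250) = -12.250
Substitute f_C = 0.488 − f_D:
f_D·(-5.1 − -36.5) = -12.250 − 0.488×(-36.5) = 5.562
f_D = 5.562 / 31.4 = 0.1771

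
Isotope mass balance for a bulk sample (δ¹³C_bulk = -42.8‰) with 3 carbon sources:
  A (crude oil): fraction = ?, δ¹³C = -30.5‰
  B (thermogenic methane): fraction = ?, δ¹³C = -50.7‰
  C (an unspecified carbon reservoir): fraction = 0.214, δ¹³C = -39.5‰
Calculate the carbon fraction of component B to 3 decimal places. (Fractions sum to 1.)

0.514

Let f_B and f_A be the unknown fractions; fractions sum to 1 so f_B + f_A = 0.786.
Mass balance: Σ fᵢ·δᵢ = δ_bulk ⇒ f_B·(-50.7) + f_A·(-30.5) = -42.8 − (-8.453) = -34.347
Substitute f_A = 0.786 − f_B:
f_B·(-50.7 − -30.5) = -34.347 − 0.786×(-30.5) = -10.374
f_B = -10.374 / -20.2 = 0.5136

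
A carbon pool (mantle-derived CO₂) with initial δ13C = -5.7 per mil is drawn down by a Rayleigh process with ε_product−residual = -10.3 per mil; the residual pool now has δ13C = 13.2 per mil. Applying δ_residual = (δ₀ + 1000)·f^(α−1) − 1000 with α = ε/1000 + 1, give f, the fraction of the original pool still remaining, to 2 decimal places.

0.16

α − 1 = ε/1000 = -0.0103
(δ_res + 1000)/(δ₀ + 1000) = (13.2 + 1000)/(-5.7 + 1000) = 1013.2/994.3 = 1.019008
f = 1.019008^(1/-0.0103) = exp(ln(1.019008)/-0.0103) = exp(0.01883/-0.0103)
f = exp(-1.8282) = 0.1607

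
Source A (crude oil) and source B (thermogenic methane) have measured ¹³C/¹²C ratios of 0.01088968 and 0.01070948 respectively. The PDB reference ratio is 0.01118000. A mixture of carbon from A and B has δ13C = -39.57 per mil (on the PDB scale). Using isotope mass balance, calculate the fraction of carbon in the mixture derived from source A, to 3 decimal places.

δ_A = (0.01088968/0.01118000 − 1)×1000 = (0.974032 − 1)×1000 = -25.968 per mil
δ_B = (0.01070948/0.01118000 − 1)×1000 = (0.957914 − 1)×1000 = -42.086 per mil
f_A = (δ_mix − δ_B)/(δ_A − δ_B) = (-39.57 − (-42.086))/(-25.968 − (-42.086))
f_A = 2.516 / 16.118 = 0.1561

0.156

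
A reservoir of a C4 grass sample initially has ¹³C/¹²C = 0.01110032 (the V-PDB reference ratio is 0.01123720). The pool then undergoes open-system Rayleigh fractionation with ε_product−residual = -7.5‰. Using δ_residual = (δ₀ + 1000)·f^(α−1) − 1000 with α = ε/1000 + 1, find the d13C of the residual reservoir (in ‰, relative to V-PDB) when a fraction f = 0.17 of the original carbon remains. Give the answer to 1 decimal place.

δ₀ = (0.01110032/0.01123720 − 1)×1000 = (0.987819 − 1)×1000 = -12.181‰
α − 1 = ε/1000 = -0.0075
f^(α−1) = 0.17^(-0.0075) = 1.013378
δ_res = (-12.181 + 1000) × 1.013378 − 1000 = 1001.034 − 1000 = 1.03‰

1.0‰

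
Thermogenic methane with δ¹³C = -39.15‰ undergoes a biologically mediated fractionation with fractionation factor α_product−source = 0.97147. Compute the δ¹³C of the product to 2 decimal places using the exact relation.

-66.56‰

δ_product = (δ_source + 1000)·α − 1000
δ_product = (-39.15 + 1000) × 0.97147 − 1000
δ_product = 933.437 − 1000 = -66.563‰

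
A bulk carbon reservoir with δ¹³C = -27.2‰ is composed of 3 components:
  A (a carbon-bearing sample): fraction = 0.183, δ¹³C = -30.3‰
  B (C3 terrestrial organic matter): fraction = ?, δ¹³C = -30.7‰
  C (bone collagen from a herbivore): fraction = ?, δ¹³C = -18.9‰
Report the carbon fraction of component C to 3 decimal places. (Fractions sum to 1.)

0.290

Let f_C and f_B be the unknown fractions; fractions sum to 1 so f_C + f_B = 0.817.
Mass balance: Σ fᵢ·δᵢ = δ_bulk ⇒ f_C·(-18.9) + f_B·(-30.7) = -27.2 − (-5.545) = -21.655
Substitute f_B = 0.817 − f_C:
f_C·(-18.9 − -30.7) = -21.655 − 0.817×(-30.7) = 3.427
f_C = 3.427 / 11.8 = 0.2904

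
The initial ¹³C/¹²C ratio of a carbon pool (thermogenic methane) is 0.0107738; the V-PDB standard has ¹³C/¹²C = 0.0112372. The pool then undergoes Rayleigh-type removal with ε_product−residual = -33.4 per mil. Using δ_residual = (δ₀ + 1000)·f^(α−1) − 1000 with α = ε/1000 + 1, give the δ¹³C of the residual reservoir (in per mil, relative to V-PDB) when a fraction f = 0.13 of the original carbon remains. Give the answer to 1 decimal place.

26.4 per mil

δ₀ = (0.0107738/0.0112372 − 1)×1000 = (0.958762 − 1)×1000 = -41.238 per mil
α − 1 = ε/1000 = -0.0334
f^(α−1) = 0.13^(-0.0334) = 1.070519
δ_res = (-41.238 + 1000) × 1.070519 − 1000 = 1026.373 − 1000 = 26.37 per mil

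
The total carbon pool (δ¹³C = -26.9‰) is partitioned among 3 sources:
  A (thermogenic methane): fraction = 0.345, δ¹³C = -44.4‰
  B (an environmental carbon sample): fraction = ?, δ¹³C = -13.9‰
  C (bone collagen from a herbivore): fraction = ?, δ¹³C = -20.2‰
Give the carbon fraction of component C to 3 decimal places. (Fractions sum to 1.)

0.393

Let f_C and f_B be the unknown fractions; fractions sum to 1 so f_C + f_B = 0.655.
Mass balance: Σ fᵢ·δᵢ = δ_bulk ⇒ f_C·(-20.2) + f_B·(-13.9) = -26.9 − (-15.318) = -11.582
Substitute f_B = 0.655 − f_C:
f_C·(-20.2 − -13.9) = -11.582 − 0.655×(-13.9) = -2.478
f_C = -2.478 / -6.3 = 0.3933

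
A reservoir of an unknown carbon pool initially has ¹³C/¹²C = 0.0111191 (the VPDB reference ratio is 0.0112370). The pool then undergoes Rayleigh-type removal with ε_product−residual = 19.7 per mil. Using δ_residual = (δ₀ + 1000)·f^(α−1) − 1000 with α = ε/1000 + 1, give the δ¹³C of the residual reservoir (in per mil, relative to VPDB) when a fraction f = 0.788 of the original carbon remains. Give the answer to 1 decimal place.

-15.1 per mil

δ₀ = (0.0111191/0.0112370 − 1)×1000 = (0.989508 − 1)×1000 = -10.492 per mil
α − 1 = ε/1000 = 0.0197
f^(α−1) = 0.788^(0.0197) = 0.995317
δ_res = (-10.492 + 1000) × 0.995317 − 1000 = 984.874 − 1000 = -15.13 per mil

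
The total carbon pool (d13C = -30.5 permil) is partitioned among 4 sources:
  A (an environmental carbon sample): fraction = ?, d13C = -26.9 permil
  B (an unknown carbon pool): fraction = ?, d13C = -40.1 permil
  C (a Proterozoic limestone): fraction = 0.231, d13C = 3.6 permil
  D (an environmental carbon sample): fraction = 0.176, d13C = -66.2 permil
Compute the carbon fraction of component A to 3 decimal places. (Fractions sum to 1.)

Let f_A and f_B be the unknown fractions; fractions sum to 1 so f_A + f_B = 0.593.
Mass balance: Σ fᵢ·δᵢ = δ_bulk ⇒ f_A·(-26.9) + f_B·(-40.1) = -30.5 − (-10.820) = -19.680
Substitute f_B = 0.593 − f_A:
f_A·(-26.9 − -40.1) = -19.680 − 0.593×(-40.1) = 4.099
f_A = 4.099 / 13.2 = 0.3105

0.311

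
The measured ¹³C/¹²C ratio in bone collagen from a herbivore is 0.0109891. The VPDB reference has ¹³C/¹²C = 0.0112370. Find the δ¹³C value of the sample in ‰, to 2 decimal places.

δ¹³C = (R_sample / R_standard − 1) × 1000
R_sample / R_standard = 0.0109891 / 0.0112370 = 0.977939
δ¹³C = (0.977939 − 1) × 1000 = -22.061‰

-22.06‰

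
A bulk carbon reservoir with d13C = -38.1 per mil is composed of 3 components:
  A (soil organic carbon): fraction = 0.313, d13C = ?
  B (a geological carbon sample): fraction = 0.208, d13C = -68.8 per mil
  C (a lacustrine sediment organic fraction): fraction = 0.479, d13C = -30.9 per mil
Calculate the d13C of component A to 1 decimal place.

-28.7 per mil

Isotope mass balance: δ_bulk = Σ fᵢ·δᵢ.
-38.1 = 0.313×δ_A + 0.208×(-68.8) + 0.479×(-30.9)
0.313·δ_A = -38.1 − (-29.111) = -8.989
δ_A = -8.989 / 0.313 = -28.72 per mil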